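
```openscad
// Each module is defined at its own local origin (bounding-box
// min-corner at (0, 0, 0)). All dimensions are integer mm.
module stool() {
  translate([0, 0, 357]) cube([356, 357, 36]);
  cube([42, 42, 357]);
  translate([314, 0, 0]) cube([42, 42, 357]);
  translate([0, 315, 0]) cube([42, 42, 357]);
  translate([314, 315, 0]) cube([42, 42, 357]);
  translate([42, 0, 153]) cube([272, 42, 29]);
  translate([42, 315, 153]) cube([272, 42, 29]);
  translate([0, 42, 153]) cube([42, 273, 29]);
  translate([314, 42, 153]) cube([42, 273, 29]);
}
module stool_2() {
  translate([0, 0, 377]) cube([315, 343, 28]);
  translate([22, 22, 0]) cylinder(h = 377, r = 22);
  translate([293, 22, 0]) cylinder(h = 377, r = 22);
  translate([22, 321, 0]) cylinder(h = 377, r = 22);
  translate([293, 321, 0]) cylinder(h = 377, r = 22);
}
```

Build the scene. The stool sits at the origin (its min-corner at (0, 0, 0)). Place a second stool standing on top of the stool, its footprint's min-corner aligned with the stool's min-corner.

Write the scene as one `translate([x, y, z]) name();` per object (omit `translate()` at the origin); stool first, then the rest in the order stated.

stool();
translate([0, 0, 393]) stool_2();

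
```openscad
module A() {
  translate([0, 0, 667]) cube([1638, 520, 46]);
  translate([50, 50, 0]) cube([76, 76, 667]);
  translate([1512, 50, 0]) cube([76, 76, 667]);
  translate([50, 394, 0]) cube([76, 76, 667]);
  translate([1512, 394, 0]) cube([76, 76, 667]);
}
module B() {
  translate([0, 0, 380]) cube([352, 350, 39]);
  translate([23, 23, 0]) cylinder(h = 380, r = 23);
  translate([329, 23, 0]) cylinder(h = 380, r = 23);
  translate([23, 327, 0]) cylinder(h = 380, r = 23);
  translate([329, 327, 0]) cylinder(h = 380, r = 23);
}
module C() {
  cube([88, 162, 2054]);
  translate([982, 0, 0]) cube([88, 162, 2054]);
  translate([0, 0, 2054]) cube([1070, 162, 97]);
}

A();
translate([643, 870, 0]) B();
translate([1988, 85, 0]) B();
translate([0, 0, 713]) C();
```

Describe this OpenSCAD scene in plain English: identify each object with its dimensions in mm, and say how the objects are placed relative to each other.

A is a rectangular dining table. The top is 1638×520×46 mm with its upper surface at z = 713 mm. It stands on four 76×76 mm square legs, each inset 50 mm from the nearest pair of top edges, running from the floor to the underside of the top.

B is a four-legged stool. The seat is 352×350 mm, 39 mm thick, top at z = 419 mm. It stands on four round legs, each 46 mm in diameter, from z = 0 to the seat underside, each leg's axis is inset half a diameter from the nearest pair of seat edges (so the leg's bounding box is flush with the corner).

C is a door frame. The clear opening is 894 mm wide and 2054 mm high. Two 88 mm wide jambs, 162 mm deep, stand either side of the opening from the floor to the top of the opening. A 97 mm thick head sits across the top of both jambs, spanning the full outside width of the frame.

Two stools sit around the table at the +y, +x sides. The door frame is on top of the table.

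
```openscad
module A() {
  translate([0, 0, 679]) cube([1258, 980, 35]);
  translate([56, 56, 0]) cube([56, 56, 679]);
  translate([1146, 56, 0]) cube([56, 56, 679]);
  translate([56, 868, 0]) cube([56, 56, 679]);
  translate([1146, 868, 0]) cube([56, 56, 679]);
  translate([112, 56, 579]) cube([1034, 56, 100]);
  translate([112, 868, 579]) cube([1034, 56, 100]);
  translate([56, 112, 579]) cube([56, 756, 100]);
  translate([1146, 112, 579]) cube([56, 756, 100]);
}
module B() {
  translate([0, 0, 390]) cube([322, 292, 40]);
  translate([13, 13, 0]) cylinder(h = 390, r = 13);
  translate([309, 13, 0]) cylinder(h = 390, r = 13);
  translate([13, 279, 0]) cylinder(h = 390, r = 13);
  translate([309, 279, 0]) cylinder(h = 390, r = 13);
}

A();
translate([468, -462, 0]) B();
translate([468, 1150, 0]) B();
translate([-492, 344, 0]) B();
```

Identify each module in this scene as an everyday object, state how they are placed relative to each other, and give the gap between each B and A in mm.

Each stool's nearest face is 170 mm from the table's bounding box.

A is a table. B is a stool. Three stools sit around the table at the −y, +y, −x sides. The gap between each stool and the table is 170 mm.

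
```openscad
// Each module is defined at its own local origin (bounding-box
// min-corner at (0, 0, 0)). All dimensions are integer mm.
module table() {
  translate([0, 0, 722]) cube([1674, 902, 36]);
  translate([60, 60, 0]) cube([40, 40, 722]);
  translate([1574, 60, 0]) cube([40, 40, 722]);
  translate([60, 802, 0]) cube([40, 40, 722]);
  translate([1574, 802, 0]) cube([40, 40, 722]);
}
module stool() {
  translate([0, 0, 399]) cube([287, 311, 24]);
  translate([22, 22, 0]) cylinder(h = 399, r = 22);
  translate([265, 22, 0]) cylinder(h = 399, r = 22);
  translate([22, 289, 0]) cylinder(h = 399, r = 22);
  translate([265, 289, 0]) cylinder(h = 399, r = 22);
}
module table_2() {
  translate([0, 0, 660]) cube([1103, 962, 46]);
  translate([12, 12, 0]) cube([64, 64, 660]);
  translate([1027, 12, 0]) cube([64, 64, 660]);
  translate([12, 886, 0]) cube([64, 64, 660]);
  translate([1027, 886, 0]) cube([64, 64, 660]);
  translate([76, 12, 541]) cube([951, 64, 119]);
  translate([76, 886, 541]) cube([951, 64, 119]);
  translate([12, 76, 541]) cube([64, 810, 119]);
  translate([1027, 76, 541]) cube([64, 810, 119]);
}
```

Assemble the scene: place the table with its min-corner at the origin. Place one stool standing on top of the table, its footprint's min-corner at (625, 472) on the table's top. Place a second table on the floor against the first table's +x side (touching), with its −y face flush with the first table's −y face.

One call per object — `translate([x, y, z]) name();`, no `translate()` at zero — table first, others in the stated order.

table();
translate([625, 472, 758]) stool();
translate([1674, 0, 0]) table_2();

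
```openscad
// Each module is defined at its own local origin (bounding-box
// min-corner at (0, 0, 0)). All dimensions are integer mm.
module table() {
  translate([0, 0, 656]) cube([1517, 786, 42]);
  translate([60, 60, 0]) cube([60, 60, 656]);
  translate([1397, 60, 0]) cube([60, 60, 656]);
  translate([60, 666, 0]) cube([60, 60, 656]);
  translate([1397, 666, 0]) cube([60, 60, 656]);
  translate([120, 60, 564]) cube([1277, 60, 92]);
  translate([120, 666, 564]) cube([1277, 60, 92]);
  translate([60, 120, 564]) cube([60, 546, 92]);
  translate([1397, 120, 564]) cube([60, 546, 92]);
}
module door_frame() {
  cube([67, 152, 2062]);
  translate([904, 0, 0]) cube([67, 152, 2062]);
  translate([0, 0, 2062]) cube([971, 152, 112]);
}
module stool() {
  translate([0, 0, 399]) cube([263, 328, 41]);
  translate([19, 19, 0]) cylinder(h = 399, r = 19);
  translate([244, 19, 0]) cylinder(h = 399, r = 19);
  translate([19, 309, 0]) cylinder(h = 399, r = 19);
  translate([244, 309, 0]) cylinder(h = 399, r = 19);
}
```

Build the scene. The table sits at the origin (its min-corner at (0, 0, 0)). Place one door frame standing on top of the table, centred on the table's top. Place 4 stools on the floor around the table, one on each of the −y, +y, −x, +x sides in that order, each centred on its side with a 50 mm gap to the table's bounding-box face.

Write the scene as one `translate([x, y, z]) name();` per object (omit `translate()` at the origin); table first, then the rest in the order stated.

table();
translate([273, 317, 698]) door_frame();
translate([627, -378, 0]) stool();
translate([627, 836, 0]) stool();
translate([-313, 229, 0]) stool();
translate([1567, 229, 0]) stool();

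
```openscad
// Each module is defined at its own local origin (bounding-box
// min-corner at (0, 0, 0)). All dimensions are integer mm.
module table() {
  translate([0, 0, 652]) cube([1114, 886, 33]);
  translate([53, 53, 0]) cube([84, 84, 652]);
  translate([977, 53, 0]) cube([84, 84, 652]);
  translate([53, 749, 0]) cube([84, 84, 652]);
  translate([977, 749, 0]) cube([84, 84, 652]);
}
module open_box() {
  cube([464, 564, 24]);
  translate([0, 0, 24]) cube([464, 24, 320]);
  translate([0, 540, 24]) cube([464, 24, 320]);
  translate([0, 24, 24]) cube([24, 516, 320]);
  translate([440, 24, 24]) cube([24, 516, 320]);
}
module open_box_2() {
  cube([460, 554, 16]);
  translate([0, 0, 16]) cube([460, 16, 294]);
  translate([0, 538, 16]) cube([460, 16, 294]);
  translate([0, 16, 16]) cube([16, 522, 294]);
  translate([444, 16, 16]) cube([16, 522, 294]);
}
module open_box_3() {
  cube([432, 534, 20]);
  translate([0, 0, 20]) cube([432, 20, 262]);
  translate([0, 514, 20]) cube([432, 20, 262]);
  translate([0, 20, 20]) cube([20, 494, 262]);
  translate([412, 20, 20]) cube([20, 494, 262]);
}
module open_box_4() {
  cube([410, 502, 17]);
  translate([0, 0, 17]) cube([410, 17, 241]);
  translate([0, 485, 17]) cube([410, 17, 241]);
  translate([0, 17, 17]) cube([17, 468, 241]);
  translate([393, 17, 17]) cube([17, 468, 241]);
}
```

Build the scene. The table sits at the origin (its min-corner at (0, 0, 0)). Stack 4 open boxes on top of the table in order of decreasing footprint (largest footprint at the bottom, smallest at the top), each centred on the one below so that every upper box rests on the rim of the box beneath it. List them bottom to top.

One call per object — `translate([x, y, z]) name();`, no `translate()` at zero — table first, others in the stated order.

table();
translate([325, 161, 685]) open_box();
translate([327, 166, 1029]) open_box_2();
translate([341, 176, 1339]) open_box_3();
translate([352, 192, 1621]) open_box_4();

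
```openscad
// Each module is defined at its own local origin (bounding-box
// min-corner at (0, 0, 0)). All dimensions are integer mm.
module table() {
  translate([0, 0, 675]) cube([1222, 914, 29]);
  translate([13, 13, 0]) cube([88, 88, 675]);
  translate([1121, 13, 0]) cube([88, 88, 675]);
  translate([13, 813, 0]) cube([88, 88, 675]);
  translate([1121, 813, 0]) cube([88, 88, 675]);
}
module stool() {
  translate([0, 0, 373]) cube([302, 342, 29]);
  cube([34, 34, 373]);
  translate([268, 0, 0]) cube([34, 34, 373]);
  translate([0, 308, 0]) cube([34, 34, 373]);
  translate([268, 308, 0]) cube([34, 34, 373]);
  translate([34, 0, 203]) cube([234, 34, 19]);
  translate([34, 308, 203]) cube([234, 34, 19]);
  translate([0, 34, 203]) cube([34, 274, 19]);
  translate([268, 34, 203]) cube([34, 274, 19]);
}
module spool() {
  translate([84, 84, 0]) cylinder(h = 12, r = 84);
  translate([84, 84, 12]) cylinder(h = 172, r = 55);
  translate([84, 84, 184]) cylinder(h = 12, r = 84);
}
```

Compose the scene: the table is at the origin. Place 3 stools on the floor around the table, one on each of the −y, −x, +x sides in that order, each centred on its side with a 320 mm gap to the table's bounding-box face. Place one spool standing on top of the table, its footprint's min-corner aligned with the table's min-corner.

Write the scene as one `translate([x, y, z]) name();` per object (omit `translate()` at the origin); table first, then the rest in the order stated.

table();
translate([460, -662, 0]) stool();
translate([-622, 286, 0]) stool();
translate([1542, 286, 0]) stool();
translate([0, 0, 704]) spool();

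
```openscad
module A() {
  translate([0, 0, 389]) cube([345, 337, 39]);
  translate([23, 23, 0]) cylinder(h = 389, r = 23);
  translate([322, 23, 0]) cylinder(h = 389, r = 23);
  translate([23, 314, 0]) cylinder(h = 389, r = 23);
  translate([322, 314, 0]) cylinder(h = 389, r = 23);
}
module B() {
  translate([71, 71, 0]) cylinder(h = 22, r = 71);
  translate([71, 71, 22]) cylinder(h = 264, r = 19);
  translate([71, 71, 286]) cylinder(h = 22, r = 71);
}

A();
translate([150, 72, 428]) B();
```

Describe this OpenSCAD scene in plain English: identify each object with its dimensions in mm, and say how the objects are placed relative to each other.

A is a four-legged stool. The seat is 345×337 mm, 39 mm thick, top at z = 428 mm. It stands on four round legs, each 46 mm in diameter, from z = 0 to the seat underside, each leg's axis is inset half a diameter from the nearest pair of seat edges (so the leg's bounding box is flush with the corner).

B is a spool: two coaxial disc flanges of radius 71 mm and thickness 22 mm, joined by a core cylinder of radius 19 mm and height 264 mm. The lower flange rests on z = 0 and the three cylinders share a vertical axis.

The spool is on top of the stool.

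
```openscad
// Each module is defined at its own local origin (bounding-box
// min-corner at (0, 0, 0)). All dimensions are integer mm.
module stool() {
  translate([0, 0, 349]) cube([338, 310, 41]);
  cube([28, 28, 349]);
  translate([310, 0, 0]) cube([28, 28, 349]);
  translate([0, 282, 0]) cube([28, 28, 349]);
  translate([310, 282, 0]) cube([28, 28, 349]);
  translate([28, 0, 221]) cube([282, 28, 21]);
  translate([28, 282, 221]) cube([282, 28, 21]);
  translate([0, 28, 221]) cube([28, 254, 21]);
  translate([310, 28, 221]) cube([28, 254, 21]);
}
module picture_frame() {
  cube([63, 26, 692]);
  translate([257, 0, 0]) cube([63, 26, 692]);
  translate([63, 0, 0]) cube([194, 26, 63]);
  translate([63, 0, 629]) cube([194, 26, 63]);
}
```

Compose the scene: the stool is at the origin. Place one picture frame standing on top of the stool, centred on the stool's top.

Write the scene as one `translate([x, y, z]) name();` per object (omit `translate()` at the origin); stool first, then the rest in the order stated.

stool();
translate([9, 142, 390]) picture_frame();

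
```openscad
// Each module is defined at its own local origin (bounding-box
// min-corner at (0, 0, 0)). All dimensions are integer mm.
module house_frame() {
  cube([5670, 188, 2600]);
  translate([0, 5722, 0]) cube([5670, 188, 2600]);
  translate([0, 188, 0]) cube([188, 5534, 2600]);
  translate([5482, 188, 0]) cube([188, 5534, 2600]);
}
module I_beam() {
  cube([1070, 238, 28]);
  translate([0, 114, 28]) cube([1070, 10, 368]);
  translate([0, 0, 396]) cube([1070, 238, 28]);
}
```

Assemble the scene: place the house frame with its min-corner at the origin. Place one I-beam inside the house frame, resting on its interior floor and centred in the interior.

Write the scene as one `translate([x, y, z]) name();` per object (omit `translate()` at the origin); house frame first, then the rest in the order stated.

house_frame();
translate([2300, 2836, 0]) I_beam();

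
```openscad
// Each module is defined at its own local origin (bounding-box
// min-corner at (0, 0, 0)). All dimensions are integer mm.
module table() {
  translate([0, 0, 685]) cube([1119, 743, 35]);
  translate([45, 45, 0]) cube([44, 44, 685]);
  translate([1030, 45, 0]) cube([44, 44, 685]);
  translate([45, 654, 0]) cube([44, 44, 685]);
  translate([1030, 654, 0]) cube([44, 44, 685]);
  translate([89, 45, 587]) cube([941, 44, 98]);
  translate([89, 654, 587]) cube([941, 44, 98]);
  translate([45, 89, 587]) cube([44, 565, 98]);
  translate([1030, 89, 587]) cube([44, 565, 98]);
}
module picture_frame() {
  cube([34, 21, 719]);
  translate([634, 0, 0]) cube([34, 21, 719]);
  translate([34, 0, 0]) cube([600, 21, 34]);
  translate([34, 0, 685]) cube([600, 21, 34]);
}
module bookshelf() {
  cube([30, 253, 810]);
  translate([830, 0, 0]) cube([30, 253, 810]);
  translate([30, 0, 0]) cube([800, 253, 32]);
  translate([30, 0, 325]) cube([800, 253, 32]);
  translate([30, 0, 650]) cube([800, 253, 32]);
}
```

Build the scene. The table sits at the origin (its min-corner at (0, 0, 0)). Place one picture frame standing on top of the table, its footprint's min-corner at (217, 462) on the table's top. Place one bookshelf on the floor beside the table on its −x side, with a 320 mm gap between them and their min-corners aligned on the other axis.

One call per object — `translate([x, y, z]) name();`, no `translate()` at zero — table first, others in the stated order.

table();
translate([217, 462, 720]) picture_frame();
translate([-1180, 0, 0]) bookshelf();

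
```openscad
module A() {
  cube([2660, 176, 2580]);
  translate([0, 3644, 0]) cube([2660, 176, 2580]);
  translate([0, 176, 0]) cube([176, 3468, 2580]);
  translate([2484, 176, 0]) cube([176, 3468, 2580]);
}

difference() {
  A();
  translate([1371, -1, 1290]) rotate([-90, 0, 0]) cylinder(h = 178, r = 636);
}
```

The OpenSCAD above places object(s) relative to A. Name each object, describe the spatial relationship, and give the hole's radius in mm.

The subtracted cylinder has r = 636 mm.

A is a house frame. The house frame has a circular hole through its front wall. The hole's radius is 636 mm.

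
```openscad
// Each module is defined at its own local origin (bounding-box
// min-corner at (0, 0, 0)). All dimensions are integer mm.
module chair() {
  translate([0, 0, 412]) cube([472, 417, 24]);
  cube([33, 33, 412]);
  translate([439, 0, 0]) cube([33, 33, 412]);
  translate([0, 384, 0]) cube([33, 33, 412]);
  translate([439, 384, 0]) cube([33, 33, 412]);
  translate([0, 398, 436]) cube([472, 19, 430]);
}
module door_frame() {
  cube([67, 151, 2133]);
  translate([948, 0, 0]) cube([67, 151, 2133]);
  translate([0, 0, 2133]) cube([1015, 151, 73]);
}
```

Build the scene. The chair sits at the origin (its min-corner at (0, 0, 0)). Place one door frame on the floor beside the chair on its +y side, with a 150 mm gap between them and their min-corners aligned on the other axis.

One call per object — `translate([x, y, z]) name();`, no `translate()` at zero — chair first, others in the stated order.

chair();
translate([0, 567, 0]) door_frame();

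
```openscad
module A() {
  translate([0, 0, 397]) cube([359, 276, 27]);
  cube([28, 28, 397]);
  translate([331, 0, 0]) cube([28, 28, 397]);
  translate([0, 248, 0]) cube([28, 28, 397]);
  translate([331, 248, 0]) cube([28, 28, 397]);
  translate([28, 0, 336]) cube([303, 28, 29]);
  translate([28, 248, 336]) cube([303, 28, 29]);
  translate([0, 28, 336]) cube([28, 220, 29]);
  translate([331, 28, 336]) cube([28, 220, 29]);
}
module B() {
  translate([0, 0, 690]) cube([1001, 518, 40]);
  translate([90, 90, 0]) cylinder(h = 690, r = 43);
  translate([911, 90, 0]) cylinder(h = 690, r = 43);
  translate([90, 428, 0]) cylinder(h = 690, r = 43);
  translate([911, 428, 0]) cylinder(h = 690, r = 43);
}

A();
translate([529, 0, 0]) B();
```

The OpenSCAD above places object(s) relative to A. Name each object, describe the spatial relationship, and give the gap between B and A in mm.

The table's nearest face is 170 mm from the stool's +x face.

A is a stool. B is a table. The table is on the floor beside the stool on its +x side. The gap between the table and the stool is 170 mm.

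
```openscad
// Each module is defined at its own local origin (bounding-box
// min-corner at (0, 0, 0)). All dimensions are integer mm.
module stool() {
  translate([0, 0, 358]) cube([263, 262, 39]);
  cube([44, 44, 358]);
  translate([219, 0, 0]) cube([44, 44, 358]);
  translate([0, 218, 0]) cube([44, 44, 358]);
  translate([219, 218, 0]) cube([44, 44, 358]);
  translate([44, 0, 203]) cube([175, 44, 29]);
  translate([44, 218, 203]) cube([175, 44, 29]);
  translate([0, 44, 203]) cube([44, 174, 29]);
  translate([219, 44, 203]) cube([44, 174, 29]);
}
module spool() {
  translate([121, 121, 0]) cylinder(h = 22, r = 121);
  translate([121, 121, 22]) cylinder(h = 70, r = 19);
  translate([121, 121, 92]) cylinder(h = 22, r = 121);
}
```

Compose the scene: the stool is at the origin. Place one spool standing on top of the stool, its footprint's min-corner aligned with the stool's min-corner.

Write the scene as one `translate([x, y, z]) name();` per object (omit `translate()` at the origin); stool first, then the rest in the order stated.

stool();
translate([0, 0, 397]) spool();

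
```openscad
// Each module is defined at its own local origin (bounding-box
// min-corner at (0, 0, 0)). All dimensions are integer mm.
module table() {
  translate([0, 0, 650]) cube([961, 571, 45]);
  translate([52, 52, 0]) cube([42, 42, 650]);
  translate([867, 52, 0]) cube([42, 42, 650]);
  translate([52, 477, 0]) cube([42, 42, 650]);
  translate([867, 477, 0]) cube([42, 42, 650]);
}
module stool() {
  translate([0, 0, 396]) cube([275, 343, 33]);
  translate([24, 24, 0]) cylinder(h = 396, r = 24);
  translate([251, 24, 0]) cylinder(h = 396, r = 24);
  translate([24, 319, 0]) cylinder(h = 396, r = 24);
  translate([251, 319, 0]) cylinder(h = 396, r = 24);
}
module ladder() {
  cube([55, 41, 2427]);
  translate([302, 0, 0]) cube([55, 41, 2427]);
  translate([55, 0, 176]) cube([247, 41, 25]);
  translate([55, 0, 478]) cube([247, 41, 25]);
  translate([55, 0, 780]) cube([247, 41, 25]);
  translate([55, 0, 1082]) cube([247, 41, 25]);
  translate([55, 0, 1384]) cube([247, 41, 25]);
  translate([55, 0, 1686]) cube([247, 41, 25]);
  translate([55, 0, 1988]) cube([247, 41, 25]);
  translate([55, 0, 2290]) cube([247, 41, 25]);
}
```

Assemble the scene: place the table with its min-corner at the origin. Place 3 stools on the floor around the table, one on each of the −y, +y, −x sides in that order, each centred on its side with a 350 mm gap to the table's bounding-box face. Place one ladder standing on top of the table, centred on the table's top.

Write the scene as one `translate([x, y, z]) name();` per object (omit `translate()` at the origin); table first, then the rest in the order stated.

table();
translate([343, -693, 0]) stool();
translate([343, 921, 0]) stool();
translate([-625, 114, 0]) stool();
translate([302, 265, 695]) ladder();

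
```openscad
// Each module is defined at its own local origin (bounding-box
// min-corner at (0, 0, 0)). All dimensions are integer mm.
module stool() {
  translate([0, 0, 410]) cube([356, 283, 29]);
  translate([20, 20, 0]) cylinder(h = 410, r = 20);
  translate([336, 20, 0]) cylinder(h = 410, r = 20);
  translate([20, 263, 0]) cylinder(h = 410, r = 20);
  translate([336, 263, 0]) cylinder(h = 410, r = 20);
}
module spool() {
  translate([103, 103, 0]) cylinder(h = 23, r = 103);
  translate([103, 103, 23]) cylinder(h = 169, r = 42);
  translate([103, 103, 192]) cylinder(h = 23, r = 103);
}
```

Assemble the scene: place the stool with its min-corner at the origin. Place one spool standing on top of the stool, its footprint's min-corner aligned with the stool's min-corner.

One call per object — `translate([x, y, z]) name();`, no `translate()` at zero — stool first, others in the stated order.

stool();
translate([0, 0, 439]) spool();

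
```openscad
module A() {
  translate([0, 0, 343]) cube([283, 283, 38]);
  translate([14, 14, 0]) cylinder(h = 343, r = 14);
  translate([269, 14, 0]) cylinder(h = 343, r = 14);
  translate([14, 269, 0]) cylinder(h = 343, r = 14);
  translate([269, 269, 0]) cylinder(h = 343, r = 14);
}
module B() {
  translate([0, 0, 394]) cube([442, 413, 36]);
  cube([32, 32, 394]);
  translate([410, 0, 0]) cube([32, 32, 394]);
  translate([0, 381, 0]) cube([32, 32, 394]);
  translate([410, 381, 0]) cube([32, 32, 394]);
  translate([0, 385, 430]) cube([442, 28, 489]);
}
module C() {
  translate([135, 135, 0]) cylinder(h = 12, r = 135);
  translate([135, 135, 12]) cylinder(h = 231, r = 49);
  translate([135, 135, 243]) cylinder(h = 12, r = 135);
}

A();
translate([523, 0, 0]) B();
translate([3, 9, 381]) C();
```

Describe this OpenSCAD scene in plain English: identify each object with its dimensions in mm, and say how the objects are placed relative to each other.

A is a simple wooden stool: a rectangular seat 283 mm (x) by 283 mm (y), 38 mm thick, top face at z = 381 mm, on four round legs, each 28 mm in diameter. The legs rest on z = 0, each leg's axis is inset half a diameter from the nearest pair of seat edges (so the leg's bounding box is flush with the corner).

B is a chair. The seat is a 442×413×36 mm slab with its top at z = 430 mm, on four 32×32 mm corner legs (flush with the seat edges, standing on z = 0). A flat backrest 28 mm thick, 489 mm tall, spans the full seat width and rises from the seat top along its +y edge, rear face flush with the rear of the seat.

C is a spool: two coaxial disc flanges of radius 135 mm and thickness 12 mm, joined by a core cylinder of radius 49 mm and height 231 mm. The lower flange rests on z = 0 and the three cylinders share a vertical axis.

The chair is on the floor beside the stool on its +x side. The spool is on top of the stool.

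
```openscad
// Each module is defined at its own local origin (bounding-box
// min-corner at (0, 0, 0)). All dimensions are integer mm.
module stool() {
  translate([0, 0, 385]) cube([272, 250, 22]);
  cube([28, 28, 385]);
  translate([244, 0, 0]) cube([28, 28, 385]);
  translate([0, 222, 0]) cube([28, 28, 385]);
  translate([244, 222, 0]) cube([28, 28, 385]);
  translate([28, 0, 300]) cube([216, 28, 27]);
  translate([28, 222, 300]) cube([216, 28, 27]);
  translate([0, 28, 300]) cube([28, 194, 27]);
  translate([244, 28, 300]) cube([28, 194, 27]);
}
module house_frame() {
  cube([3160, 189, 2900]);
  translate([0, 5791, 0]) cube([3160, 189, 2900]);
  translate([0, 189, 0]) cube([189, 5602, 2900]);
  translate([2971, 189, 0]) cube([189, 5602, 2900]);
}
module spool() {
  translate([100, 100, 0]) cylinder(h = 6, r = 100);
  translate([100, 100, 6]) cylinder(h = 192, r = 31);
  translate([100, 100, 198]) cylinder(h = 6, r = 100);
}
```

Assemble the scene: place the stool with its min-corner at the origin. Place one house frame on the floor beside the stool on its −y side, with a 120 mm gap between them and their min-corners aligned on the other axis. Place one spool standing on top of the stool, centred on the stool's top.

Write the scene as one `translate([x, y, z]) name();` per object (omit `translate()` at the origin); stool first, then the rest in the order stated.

stool();
translate([0, -6100, 0]) house_frame();
translate([36, 25, 407]) spool();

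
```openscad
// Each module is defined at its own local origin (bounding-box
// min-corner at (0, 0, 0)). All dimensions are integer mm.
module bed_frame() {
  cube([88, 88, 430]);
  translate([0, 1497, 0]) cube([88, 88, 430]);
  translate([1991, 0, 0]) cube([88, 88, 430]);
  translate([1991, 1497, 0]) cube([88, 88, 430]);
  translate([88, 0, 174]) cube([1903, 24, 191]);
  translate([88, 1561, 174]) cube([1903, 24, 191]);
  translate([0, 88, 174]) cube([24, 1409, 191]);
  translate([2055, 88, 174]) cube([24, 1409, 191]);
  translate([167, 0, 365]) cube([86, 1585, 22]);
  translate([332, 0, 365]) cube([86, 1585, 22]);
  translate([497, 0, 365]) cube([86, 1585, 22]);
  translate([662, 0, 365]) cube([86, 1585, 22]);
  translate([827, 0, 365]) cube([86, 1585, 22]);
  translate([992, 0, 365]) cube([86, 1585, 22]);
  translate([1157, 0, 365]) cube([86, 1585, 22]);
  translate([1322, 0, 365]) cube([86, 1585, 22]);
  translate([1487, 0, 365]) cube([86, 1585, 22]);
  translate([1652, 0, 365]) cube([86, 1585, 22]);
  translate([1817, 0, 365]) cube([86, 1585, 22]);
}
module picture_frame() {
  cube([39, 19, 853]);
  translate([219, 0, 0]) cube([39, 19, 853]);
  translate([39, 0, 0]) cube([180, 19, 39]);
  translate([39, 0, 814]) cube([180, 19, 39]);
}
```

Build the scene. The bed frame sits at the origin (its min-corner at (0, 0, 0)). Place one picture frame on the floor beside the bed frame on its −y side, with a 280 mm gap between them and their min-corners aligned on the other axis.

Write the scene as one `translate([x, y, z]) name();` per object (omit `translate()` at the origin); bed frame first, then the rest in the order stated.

bed_frame();
translate([0, -299, 0]) picture_frame();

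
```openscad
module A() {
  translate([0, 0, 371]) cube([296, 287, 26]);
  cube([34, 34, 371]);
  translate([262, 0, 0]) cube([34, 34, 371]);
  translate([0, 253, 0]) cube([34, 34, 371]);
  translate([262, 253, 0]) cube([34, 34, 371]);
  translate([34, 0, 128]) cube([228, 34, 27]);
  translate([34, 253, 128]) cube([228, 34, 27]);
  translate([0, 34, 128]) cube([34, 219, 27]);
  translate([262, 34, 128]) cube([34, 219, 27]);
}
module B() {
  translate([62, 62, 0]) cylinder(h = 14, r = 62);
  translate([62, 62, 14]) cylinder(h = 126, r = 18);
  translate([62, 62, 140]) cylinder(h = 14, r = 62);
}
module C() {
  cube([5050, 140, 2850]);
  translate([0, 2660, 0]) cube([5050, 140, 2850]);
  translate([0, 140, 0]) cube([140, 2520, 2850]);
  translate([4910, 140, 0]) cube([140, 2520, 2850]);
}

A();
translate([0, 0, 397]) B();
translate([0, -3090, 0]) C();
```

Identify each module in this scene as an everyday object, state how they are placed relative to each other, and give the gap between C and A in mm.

A is a stool. B is a spool. C is a house frame. The spool is on top of the stool. The house frame is on the floor beside the stool on its −y side. The gap between the house frame and the stool is 290 mm.

The house frame's nearest face is 290 mm from the stool's −y face.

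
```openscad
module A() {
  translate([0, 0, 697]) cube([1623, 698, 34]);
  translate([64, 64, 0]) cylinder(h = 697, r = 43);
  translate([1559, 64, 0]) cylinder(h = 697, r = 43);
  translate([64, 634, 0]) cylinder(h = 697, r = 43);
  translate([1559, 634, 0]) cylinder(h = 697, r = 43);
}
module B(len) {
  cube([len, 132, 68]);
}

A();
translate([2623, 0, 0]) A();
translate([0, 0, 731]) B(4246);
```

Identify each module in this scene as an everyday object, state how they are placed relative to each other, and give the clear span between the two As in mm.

A is a table. B is a beam. A beam spans the tops of two tables. The clear span between the two tables is 1000 mm.

Second table starts at x = 2623; first ends at x = 1623; clear span = 2623 − 1623 = 1000 mm.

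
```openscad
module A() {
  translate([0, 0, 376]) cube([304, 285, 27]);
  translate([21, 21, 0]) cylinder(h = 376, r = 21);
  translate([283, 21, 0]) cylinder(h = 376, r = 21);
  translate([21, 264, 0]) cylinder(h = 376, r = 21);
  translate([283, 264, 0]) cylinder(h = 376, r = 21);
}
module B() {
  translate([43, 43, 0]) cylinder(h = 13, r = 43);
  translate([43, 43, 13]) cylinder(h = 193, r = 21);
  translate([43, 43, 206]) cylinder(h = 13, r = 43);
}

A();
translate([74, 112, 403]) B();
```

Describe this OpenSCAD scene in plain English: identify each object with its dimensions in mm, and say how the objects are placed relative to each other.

A is a simple wooden stool: a rectangular seat 304 mm (x) by 285 mm (y), 27 mm thick, top face at z = 403 mm, on four round legs, each 42 mm in diameter. The legs rest on z = 0, each leg's axis is inset half a diameter from the nearest pair of seat edges (so the leg's bounding box is flush with the corner).

B is a spool: two coaxial disc flanges of radius 43 mm and thickness 13 mm, joined by a core cylinder of radius 21 mm and height 193 mm. The lower flange rests on z = 0 and the three cylinders share a vertical axis.

The spool is on top of the stool.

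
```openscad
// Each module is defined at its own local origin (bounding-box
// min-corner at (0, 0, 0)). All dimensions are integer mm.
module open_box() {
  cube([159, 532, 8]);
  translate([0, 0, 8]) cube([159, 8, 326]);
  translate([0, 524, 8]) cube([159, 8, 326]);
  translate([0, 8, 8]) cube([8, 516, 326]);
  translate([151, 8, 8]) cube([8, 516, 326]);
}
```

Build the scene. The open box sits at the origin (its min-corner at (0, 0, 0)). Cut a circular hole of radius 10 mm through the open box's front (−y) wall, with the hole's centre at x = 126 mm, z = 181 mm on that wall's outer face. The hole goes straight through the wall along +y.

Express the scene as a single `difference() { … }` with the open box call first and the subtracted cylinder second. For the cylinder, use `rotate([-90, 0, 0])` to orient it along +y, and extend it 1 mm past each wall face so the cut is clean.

difference() {
  open_box();
  translate([126, -1, 181]) rotate([-90, 0, 0]) cylinder(h = 10, r = 10);
}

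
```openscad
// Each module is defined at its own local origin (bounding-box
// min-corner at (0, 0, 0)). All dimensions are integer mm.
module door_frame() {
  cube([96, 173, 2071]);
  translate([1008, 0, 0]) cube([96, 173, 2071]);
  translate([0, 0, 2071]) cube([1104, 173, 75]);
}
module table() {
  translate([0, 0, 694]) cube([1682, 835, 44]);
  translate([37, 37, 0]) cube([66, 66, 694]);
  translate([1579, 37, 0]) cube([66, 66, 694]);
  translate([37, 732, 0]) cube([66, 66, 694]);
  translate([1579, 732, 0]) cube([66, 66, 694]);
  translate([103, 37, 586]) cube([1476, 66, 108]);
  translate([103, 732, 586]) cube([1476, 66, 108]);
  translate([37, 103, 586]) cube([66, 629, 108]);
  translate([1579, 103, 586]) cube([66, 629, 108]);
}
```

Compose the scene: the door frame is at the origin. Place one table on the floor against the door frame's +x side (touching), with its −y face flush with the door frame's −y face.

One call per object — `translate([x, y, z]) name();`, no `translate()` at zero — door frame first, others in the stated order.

door_frame();
translate([1104, 0, 0]) table();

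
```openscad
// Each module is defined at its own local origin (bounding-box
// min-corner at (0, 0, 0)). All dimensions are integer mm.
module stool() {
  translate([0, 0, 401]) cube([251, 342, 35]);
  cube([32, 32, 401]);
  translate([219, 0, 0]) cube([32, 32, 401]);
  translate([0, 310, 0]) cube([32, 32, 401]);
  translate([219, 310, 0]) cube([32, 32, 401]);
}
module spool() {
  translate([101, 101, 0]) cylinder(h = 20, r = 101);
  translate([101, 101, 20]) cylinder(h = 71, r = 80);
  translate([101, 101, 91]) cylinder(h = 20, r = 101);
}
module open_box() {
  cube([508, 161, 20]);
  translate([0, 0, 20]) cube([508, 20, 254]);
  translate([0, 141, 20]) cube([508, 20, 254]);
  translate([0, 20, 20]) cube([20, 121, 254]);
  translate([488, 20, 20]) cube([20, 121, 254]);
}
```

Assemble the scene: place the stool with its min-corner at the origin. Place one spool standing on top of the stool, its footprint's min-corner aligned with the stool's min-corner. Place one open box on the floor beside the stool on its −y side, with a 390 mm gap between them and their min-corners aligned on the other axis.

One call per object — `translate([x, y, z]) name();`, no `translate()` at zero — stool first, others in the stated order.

stool();
translate([0, 0, 436]) spool();
translate([0, -551, 0]) open_box();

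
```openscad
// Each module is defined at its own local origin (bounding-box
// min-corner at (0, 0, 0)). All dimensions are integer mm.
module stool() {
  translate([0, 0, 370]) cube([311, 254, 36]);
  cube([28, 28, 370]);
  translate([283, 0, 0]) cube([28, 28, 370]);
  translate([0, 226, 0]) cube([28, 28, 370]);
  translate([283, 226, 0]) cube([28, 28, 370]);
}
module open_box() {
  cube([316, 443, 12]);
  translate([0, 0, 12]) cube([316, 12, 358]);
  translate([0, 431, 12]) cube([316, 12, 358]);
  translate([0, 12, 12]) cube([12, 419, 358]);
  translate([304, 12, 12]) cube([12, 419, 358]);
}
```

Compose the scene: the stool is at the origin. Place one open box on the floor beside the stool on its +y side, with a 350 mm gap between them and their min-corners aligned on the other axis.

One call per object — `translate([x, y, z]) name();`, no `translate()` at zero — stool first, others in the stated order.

stool();
translate([0, 604, 0]) open_box();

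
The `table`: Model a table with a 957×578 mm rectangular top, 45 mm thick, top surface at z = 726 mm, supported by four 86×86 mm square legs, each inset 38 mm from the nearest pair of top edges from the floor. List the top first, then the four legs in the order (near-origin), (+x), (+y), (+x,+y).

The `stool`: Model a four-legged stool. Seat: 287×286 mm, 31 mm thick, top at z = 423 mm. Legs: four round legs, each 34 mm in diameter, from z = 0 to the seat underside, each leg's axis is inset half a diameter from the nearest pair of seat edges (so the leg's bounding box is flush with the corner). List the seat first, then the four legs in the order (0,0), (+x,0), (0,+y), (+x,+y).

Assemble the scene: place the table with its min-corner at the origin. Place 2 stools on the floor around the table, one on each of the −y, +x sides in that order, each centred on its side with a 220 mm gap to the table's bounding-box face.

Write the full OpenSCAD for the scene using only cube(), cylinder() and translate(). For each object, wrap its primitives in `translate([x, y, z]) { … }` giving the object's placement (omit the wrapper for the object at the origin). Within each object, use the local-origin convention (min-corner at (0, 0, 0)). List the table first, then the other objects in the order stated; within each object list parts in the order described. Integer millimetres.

translate([0, 0, 681]) cube([957, 578, 45]);
translate([38, 38, 0]) cube([86, 86, 681]);
translate([833, 38, 0]) cube([86, 86, 681]);
translate([38, 454, 0]) cube([86, 86, 681]);
translate([833, 454, 0]) cube([86, 86, 681]);
translate([335, -506, 0]) {
  translate([0, 0, 392]) cube([287, 286, 31]);
  translate([17, 17, 0]) cylinder(h = 392, r = 17);
  translate([270, 17, 0]) cylinder(h = 392, r = 17);
  translate([17, 269, 0]) cylinder(h = 392, r = 17);
  translate([270, 269, 0]) cylinder(h = 392, r = 17);
}
translate([1177, 146, 0]) {
  translate([0, 0, 392]) cube([287, 286, 31]);
  translate([17, 17, 0]) cylinder(h = 392, r = 17);
  translate([270, 17, 0]) cylinder(h = 392, r = 17);
  translate([17, 269, 0]) cylinder(h = 392, r = 17);
  translate([270, 269, 0]) cylinder(h = 392, r = 17);
}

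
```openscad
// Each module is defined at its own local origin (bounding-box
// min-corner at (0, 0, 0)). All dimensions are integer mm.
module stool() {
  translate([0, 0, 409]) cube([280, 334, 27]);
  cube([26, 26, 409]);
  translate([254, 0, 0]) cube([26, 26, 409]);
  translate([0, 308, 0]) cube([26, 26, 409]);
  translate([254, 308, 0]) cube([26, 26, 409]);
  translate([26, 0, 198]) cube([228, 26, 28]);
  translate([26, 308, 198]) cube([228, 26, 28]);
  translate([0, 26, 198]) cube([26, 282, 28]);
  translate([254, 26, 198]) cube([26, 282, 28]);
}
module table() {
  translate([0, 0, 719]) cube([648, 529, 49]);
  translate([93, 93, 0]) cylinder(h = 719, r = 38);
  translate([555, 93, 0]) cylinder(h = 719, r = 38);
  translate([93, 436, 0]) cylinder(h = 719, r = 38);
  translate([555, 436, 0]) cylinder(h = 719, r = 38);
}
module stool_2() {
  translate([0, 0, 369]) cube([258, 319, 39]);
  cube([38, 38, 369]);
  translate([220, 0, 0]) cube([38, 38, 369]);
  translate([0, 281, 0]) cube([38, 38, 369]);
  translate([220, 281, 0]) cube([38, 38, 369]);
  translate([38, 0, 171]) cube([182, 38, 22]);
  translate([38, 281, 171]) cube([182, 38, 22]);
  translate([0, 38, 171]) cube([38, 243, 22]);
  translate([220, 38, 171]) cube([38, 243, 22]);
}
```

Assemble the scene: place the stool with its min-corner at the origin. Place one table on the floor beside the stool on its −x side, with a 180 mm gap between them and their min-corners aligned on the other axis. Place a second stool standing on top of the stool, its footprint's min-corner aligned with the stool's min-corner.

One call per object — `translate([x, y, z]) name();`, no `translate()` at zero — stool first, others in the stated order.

stool();
translate([-828, 0, 0]) table();
translate([0, 0, 436]) stool_2();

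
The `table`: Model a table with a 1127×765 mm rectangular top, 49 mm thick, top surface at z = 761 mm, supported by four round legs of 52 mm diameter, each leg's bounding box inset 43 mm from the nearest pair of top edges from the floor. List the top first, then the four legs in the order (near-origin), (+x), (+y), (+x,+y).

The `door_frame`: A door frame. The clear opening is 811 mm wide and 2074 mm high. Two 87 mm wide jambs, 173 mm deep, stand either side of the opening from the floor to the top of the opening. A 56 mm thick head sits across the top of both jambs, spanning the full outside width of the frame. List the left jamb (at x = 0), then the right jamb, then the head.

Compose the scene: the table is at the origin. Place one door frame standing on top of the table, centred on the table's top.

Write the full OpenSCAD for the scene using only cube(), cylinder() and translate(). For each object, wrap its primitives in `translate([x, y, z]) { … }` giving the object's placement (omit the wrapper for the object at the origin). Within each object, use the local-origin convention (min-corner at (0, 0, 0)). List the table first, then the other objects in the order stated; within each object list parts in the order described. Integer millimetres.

translate([0, 0, 712]) cube([1127, 765, 49]);
translate([69, 69, 0]) cylinder(h = 712, r = 26);
translate([1058, 69, 0]) cylinder(h = 712, r = 26);
translate([69, 696, 0]) cylinder(h = 712, r = 26);
translate([1058, 696, 0]) cylinder(h = 712, r = 26);
translate([71, 296, 761]) {
  cube([87, 173, 2074]);
  translate([898, 0, 0]) cube([87, 173, 2074]);
  translate([0, 0, 2074]) cube([985, 173, 56]);
}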